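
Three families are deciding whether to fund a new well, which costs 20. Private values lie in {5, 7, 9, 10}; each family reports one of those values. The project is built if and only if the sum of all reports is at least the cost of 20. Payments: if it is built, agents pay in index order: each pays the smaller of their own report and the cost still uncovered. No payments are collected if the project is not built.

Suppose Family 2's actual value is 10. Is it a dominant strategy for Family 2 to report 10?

Consider the case where Family 1 reports 5 and Family 3 reports 7.
Truthful report 10: project built, pays 10, utility 10 - 10 = 0.
Report 9 instead: project built, pays 9, utility 10 - 9 = 1.
Since 1 > 0, reporting 9 is strictly better here, so truthful reporting is not dominant.

No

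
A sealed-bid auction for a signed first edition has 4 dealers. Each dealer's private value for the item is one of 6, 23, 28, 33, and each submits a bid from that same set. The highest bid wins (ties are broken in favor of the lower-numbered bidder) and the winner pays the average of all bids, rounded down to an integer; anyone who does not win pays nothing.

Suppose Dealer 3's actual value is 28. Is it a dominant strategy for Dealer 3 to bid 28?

No

Consider the case where Dealer 1 bids 6, Dealer 2 bids 6 and Dealer 4 bids 6.
Truthful bid 28: wins, pays 11, utility 28 - 11 = 17.
Bid 23 instead: wins, pays 10, utility 28 - 10 = 18.
Since 18 > 17, bidding 23 is strictly better here, so truthful bidding is not dominant.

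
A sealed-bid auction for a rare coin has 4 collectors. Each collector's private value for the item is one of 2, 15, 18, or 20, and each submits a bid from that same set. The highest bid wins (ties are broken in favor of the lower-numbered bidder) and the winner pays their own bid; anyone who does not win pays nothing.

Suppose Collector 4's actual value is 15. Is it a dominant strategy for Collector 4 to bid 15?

Yes

Check each profile of the others' bids and compare truth against every alternative bid.
Others bid (2, 2, 2): truth gives 0, best alternative gives 0.
Others bid (2, 2, 15): truth gives 0, best alternative gives 0.
Others bid (2, 2, 18): truth gives 0, best alternative gives 0.
Others bid (2, 2, 20): truth gives 0, best alternative gives 0.
Others bid (2, 15, 2): truth gives 0, best alternative gives 0.
Others bid (2, 15, 15): truth gives 0, best alternative gives 0.
(Remaining 58 profiles checked similarly; truth is weakly best in each.)
In every case the truthful bid is at least as good as any alternative, so it is a dominant strategy.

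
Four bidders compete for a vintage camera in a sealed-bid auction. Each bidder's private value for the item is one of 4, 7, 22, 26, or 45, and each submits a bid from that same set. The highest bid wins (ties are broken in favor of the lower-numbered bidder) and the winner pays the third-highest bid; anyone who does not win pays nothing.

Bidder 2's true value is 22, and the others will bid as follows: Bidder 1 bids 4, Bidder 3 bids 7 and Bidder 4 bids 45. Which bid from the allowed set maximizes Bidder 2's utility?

Bid 4: loses, pays 0, utility 0.
Bid 7: loses, pays 0, utility 0.
Bid 22: loses, pays 0, utility 0.
Bid 26: loses, pays 0, utility 0.
Bid 45: wins, pays 7, utility 22 - 7 = 15.
The best choice is 45 with utility 15.

45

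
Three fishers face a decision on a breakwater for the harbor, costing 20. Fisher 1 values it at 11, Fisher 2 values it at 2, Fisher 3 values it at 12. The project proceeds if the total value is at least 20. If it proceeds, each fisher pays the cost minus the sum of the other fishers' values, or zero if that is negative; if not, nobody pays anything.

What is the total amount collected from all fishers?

13

Total value 25 ≥ cost 20, so it is built.
Fisher 1: others sum to 14; max(0, 20 - 14) = 6.
Fisher 2: others sum to 23; max(0, 20 - 23) = 0.
Fisher 3: others sum to 13; max(0, 20 - 13) = 7.
Total collected = 6 + 0 + 7 = 13.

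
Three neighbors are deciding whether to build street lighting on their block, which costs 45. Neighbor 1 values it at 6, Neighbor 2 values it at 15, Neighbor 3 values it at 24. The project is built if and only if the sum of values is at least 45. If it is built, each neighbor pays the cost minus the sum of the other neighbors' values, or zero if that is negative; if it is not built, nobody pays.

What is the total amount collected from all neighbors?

45

Total value 45 ≥ cost 45, so it is built.
Neighbor 1: others sum to 39; max(0, 45 - 39) = 6.
Neighbor 2: others sum to 30; max(0, 45 - 30) = 15.
Neighbor 3: others sum to 21; max(0, 45 - 21) = 24.
Total collected = 6 + 15 + 24 = 45.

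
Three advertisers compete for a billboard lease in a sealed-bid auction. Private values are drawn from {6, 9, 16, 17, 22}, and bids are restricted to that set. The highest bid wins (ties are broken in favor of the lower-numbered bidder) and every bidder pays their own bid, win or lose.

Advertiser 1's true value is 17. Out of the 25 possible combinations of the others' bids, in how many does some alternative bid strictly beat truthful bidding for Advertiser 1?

Others bid (6, 6): truth gives 0; bid 6 gives 11 > 0. Violating.
Others bid (6, 9): truth gives 0; bid 9 gives 8 > 0. Violating.
Others bid (6, 16): truth gives 0; bid 16 gives 1 > 0. Violating.
Others bid (6, 22): truth gives -17; bid 22 gives -5 > -17. Violating.
Others bid (6, 17): truth gives 0; no alternative beats it.
Others bid (9, 17): truth gives 0; no alternative beats it.
(Checking all 25 profiles: 18 have a profitable deviation, 7 do not.)

18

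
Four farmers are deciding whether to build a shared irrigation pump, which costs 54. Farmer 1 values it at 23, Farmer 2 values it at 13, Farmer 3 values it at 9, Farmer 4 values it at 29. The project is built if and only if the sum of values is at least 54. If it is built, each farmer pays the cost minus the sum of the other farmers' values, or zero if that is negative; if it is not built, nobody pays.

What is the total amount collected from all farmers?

12

Total value 74 ≥ cost 54, so it is built.
Farmer 1: others sum to 51; max(0, 54 - 51) = 3.
Farmer 2: others sum to 61; max(0, 54 - 61) = 0.
Farmer 3: others sum to 65; max(0, 54 - 65) = 0.
Farmer 4: others sum to 45; max(0, 54 - 45) = 9.
Total collected = 3 + 0 + 0 + 9 = 12.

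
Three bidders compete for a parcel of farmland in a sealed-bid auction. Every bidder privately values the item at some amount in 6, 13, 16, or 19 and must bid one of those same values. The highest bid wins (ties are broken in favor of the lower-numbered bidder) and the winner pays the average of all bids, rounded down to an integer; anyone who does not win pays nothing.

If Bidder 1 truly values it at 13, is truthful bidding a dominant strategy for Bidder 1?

No

Consider the case where Bidder 2 bids 6 and Bidder 3 bids 6.
Truthful bid 13: wins, pays 8, utility 13 - 8 = 5.
Bid 6 instead: wins, pays 6, utility 13 - 6 = 7.
Since 7 > 5, bidding 6 is strictly better here, so truthful bidding is not dominant.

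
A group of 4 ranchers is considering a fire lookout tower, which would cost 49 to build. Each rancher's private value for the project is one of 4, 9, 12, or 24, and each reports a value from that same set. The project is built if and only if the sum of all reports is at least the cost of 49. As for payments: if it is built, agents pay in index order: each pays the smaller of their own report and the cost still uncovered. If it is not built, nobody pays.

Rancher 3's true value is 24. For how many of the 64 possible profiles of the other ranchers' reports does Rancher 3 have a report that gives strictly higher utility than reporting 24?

30

Others report (4, 9, 24): truth gives 0; report 12 gives 12 > 0. Violating.
Others report (4, 12, 24): truth gives 0; report 9 gives 15 > 0. Violating.
Others report (4, 24, 9): truth gives 3; report 12 gives 12 > 3. Violating.
Others report (4, 24, 12): truth gives 3; report 9 gives 15 > 3. Violating.
Others report (4, 4, 4): truth gives 0; no alternative beats it.
Others report (4, 4, 9): truth gives 0; no alternative beats it.
(Checking all 64 profiles: 30 have a profitable deviation, 34 do not.)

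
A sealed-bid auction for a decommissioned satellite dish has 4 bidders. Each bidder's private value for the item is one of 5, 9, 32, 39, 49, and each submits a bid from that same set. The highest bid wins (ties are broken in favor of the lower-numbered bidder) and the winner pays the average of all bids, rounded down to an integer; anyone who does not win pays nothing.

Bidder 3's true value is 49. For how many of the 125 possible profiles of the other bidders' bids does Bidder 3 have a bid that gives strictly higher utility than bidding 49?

Others bid (5, 5, 5): truth gives 33; bid 9 gives 43 > 33. Violating.
Others bid (5, 5, 9): truth gives 32; bid 9 gives 42 > 32. Violating.
Others bid (5, 5, 32): truth gives 27; bid 32 gives 31 > 27. Violating.
Others bid (5, 5, 39): truth gives 25; bid 39 gives 27 > 25. Violating.
Others bid (5, 5, 49): truth gives 22; no alternative beats it.
Others bid (5, 9, 49): truth gives 21; no alternative beats it.
(Checking all 125 profiles: 36 have a profitable deviation, 89 do not.)

36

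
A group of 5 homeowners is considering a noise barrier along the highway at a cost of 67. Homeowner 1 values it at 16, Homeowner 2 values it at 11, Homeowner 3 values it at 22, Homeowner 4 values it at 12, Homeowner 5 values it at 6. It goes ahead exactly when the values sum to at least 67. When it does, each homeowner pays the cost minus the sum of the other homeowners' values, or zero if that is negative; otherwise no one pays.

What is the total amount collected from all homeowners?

67

Total value 67 ≥ cost 67, so it is built.
Homeowner 1: others sum to 51; max(0, 67 - 51) = 16.
Homeowner 2: others sum to 56; max(0, 67 - 56) = 11.
Homeowner 3: others sum to 45; max(0, 67 - 45) = 22.
Homeowner 4: others sum to 55; max(0, 67 - 55) = 12.
Homeowner 5: others sum to 61; max(0, 67 - 61) = 6.
Total collected = 16 + 11 + 22 + 12 + 6 = 67.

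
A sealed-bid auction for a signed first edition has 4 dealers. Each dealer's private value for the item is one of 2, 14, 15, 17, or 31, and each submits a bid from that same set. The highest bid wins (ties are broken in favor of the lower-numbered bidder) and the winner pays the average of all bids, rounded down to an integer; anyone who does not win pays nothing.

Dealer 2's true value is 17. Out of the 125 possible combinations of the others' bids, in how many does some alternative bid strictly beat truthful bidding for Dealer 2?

Others bid (2, 2, 15): truth gives 8; bid 15 gives 9 > 8. Violating.
Others bid (2, 2, 31): truth gives 0; bid 31 gives 1 > 0. Violating.
Others bid (2, 14, 15): truth gives 5; bid 15 gives 6 > 5. Violating.
Others bid (2, 15, 2): truth gives 8; bid 15 gives 9 > 8. Violating.
Others bid (2, 2, 2): truth gives 12; no alternative beats it.
Others bid (2, 2, 14): truth gives 9; no alternative beats it.
(Checking all 125 profiles: 19 have a profitable deviation, 106 do not.)

19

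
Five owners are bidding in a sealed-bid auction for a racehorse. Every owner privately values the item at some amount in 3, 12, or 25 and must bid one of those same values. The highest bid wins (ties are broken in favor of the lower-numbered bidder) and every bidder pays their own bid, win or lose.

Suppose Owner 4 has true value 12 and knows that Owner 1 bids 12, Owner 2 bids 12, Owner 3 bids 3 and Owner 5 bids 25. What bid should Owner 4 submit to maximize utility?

3

Bid 3: loses but pays 3, utility -3.
Bid 12: loses but pays 12, utility -12.
Bid 25: wins, pays 25, utility 12 - 25 = -13.
The best choice is 3 with utility -3.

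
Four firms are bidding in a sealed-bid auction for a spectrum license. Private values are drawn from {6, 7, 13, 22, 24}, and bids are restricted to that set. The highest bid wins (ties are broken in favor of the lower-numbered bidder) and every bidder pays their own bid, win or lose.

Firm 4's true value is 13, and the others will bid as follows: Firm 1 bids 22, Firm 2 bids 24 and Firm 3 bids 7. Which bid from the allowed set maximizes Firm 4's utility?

Bid 6: loses but pays 6, utility -6.
Bid 7: loses but pays 7, utility -7.
Bid 13: loses but pays 13, utility -13.
Bid 22: loses but pays 22, utility -22.
Bid 24: loses but pays 24, utility -24.
The best choice is 6 with utility -6.

6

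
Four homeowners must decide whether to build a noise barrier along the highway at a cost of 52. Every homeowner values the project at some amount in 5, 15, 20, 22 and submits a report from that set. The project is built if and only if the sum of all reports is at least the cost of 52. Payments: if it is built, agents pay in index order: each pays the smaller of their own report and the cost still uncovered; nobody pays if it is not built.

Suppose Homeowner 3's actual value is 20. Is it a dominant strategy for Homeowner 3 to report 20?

No

Consider the case where Homeowner 1 reports 5, Homeowner 2 reports 15 and Homeowner 4 reports 20.
Truthful report 20: project built, pays 20, utility 20 - 20 = 0.
Report 15 instead: project built, pays 15, utility 20 - 15 = 5.
Since 5 > 0, reporting 15 is strictly better here, so truthful reporting is not dominant.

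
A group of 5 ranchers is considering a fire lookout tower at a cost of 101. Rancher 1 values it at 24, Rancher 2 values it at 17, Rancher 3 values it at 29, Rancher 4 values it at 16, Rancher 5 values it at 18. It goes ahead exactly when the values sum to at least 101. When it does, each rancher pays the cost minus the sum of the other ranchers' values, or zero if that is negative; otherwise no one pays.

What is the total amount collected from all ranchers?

Total value 104 ≥ cost 101, so it is built.
Rancher 1: others sum to 80; max(0, 101 - 80) = 21.
Rancher 2: others sum to 87; max(0, 101 - 87) = 14.
Rancher 3: others sum to 75; max(0, 101 - 75) = 26.
Rancher 4: others sum to 88; max(0, 101 - 88) = 13.
Rancher 5: others sum to 86; max(0, 101 - 86) = 15.
Total collected = 21 + 14 + 26 + 13 + 15 = 89.

89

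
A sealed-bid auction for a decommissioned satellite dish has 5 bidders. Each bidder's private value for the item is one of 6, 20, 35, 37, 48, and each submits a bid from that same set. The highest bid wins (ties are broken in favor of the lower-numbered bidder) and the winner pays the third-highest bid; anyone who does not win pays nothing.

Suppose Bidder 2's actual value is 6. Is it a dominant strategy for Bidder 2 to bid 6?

Check each profile of the others' bids and compare truth against every alternative bid.
Others bid (6, 6, 20, 20): truth gives 0, best alternative gives -14.
Others bid (6, 20, 6, 20): truth gives 0, best alternative gives -14.
Others bid (6, 20, 20, 6): truth gives 0, best alternative gives -14.
Others bid (6, 20, 20, 20): truth gives 0, best alternative gives -14.
Others bid (6, 6, 6, 6): truth gives 0, best alternative gives 0.
Others bid (6, 6, 6, 20): truth gives 0, best alternative gives 0.
(Remaining 619 profiles checked similarly; truth is weakly best in each.)
In every case the truthful bid is at least as good as any alternative, so it is a dominant strategy.

Yes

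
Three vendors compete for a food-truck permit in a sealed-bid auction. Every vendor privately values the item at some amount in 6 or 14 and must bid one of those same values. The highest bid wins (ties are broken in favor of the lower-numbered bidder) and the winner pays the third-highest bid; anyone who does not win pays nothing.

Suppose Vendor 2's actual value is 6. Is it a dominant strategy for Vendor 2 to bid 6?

Check each profile of the others' bids and compare truth against every alternative bid.
Others bid (6, 6): truth gives 0, best alternative gives 0.
Others bid (6, 14): truth gives 0, best alternative gives 0.
Others bid (14, 6): truth gives 0, best alternative gives 0.
Others bid (14, 14): truth gives 0, best alternative gives 0.
In every case the truthful bid is at least as good as any alternative, so it is a dominant strategy.

Yes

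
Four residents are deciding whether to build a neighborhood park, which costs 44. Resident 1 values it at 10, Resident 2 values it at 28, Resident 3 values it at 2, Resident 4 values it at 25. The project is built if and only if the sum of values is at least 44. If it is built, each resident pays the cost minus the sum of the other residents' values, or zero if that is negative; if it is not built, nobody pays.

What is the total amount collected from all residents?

Total value 65 ≥ cost 44, so it is built.
Resident 1: others sum to 55; max(0, 44 - 55) = 0.
Resident 2: others sum to 37; max(0, 44 - 37) = 7.
Resident 3: others sum to 63; max(0, 44 - 63) = 0.
Resident 4: others sum to 40; max(0, 44 - 40) = 4.
Total collected = 0 + 7 + 0 + 4 = 11.

11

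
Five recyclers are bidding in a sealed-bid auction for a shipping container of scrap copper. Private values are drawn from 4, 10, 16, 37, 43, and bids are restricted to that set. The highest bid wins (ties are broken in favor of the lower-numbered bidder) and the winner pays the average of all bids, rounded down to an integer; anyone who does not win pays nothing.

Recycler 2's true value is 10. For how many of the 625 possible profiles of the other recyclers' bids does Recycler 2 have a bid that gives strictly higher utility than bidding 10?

Others bid (4, 4, 4, 16): truth gives 0; bid 16 gives 2 > 0. Violating.
Others bid (4, 4, 16, 4): truth gives 0; bid 16 gives 2 > 0. Violating.
Others bid (4, 16, 4, 4): truth gives 0; bid 16 gives 2 > 0. Violating.
Others bid (10, 4, 4, 4): truth gives 0; bid 16 gives 3 > 0. Violating.
Others bid (4, 4, 4, 4): truth gives 5; no alternative beats it.
Others bid (4, 4, 4, 10): truth gives 4; no alternative beats it.
(Checking all 625 profiles: 7 have a profitable deviation, 618 do not.)

7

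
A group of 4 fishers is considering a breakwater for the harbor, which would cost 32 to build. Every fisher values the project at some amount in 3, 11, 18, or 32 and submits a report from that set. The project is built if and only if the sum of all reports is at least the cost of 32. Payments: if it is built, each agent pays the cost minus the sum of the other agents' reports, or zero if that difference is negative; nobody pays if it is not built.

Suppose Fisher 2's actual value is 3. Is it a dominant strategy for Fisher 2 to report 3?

Check each profile of the others' reports and compare truth against every alternative report.
Others report (3, 3, 18): truth gives 0, best alternative gives -5.
Others report (3, 18, 3): truth gives 0, best alternative gives -5.
Others report (18, 3, 3): truth gives 0, best alternative gives -5.
Others report (3, 11, 11): truth gives 0, best alternative gives -4.
Others report (11, 3, 11): truth gives 0, best alternative gives -4.
Others report (11, 11, 3): truth gives 0, best alternative gives -4.
(Remaining 58 profiles checked similarly; truth is weakly best in each.)
In every case the truthful report is at least as good as any alternative, so it is a dominant strategy.

Yes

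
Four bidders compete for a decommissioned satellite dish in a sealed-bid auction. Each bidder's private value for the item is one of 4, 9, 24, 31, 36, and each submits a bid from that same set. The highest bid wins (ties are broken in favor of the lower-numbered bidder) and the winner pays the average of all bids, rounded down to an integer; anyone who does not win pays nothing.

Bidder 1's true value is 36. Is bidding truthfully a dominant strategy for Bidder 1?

No

Consider the case where Bidder 2 bids 4, Bidder 3 bids 4 and Bidder 4 bids 4.
Truthful bid 36: wins, pays 12, utility 36 - 12 = 24.
Bid 4 instead: wins, pays 4, utility 36 - 4 = 32.
Since 32 > 24, bidding 4 is strictly better here, so truthful bidding is not dominant.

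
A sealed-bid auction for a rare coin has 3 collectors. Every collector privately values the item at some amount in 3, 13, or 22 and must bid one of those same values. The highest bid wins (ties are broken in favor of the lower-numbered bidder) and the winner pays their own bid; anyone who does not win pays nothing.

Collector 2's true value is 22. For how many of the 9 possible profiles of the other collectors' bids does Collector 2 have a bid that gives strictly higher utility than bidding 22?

2

Others bid (3, 3): truth gives 0; bid 13 gives 9 > 0. Violating.
Others bid (3, 13): truth gives 0; bid 13 gives 9 > 0. Violating.
Others bid (3, 22): truth gives 0; no alternative beats it.
Others bid (13, 3): truth gives 0; no alternative beats it.
(Checking all 9 profiles: 2 have a profitable deviation, 7 do not.)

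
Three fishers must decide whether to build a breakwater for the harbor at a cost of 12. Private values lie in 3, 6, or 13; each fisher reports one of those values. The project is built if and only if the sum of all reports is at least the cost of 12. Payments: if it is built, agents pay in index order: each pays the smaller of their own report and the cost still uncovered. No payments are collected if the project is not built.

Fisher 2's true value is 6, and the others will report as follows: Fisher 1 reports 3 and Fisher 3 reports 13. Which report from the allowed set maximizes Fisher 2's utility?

3

Report 3: project built, pays 3, utility 6 - 3 = 3.
Report 6: project built, pays 6, utility 6 - 6 = 0.
Report 13: project built, pays 9, utility 6 - 9 = -3.
The best choice is 3 with utility 3.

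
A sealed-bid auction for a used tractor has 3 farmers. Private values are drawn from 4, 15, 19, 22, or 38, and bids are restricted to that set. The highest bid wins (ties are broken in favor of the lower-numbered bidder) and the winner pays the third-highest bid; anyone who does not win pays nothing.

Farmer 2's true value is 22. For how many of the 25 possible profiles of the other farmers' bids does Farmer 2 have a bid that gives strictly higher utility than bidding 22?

Others bid (4, 38): truth gives 0; bid 38 gives 18 > 0. Violating.
Others bid (15, 38): truth gives 0; bid 38 gives 7 > 0. Violating.
Others bid (19, 38): truth gives 0; bid 38 gives 3 > 0. Violating.
Others bid (22, 4): truth gives 0; bid 38 gives 18 > 0. Violating.
Others bid (4, 4): truth gives 18; no alternative beats it.
Others bid (4, 15): truth gives 18; no alternative beats it.
(Checking all 25 profiles: 6 have a profitable deviation, 19 do not.)

6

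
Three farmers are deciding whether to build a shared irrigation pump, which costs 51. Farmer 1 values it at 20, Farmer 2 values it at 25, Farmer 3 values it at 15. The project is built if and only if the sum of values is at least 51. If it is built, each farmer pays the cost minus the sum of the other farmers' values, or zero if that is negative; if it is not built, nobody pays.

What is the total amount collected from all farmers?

Total value 60 ≥ cost 51, so it is built.
Farmer 1: others sum to 40; max(0, 51 - 40) = 11.
Farmer 2: others sum to 35; max(0, 51 - 35) = 16.
Farmer 3: others sum to 45; max(0, 51 - 45) = 6.
Total collected = 11 + 16 + 6 = 33.

33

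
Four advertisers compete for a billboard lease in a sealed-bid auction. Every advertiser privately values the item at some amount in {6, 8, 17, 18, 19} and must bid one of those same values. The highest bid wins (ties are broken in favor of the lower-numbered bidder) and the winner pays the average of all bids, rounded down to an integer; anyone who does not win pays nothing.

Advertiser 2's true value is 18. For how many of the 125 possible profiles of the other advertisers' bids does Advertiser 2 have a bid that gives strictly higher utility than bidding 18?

Others bid (6, 6, 6): truth gives 9; bid 8 gives 12 > 9. Violating.
Others bid (6, 6, 8): truth gives 9; bid 8 gives 11 > 9. Violating.
Others bid (6, 6, 19): truth gives 0; bid 19 gives 6 > 0. Violating.
Others bid (6, 8, 6): truth gives 9; bid 8 gives 11 > 9. Violating.
Others bid (6, 6, 17): truth gives 7; no alternative beats it.
Others bid (6, 6, 18): truth gives 6; no alternative beats it.
(Checking all 125 profiles: 46 have a profitable deviation, 79 do not.)

46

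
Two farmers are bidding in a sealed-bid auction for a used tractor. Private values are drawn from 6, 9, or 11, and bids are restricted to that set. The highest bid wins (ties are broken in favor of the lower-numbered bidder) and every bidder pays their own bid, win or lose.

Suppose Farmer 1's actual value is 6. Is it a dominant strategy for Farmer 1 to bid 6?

Consider the case where Farmer 2 bids 9.
Truthful bid 6: loses but pays 6, utility -6.
Bid 9 instead: wins, pays 9, utility 6 - 9 = -3.
Since -3 > -6, bidding 9 is strictly better here, so truthful bidding is not dominant.

No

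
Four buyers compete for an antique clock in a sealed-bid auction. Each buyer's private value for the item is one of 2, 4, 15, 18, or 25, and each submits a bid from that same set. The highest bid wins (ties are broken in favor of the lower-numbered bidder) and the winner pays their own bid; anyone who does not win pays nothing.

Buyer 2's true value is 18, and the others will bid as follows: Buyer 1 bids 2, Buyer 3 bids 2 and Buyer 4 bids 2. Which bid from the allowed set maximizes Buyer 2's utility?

Bid 2: loses, pays 0, utility 0.
Bid 4: wins, pays 4, utility 18 - 4 = 14.
Bid 15: wins, pays 15, utility 18 - 15 = 3.
Bid 18: wins, pays 18, utility 18 - 18 = 0.
Bid 25: wins, pays 25, utility 18 - 25 = -7.
The best choice is 4 with utility 14.

4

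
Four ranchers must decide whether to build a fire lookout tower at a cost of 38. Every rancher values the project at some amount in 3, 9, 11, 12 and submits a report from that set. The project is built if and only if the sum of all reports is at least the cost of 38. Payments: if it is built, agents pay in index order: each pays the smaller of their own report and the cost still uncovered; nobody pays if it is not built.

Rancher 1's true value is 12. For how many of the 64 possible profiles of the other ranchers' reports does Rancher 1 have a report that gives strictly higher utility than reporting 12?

Others report (3, 12, 12): truth gives 0; report 11 gives 1 > 0. Violating.
Others report (9, 9, 9): truth gives 0; report 11 gives 1 > 0. Violating.
Others report (9, 9, 11): truth gives 0; report 9 gives 3 > 0. Violating.
Others report (9, 9, 12): truth gives 0; report 9 gives 3 > 0. Violating.
Others report (3, 3, 3): truth gives 0; no alternative beats it.
Others report (3, 3, 9): truth gives 0; no alternative beats it.
(Checking all 64 profiles: 30 have a profitable deviation, 34 do not.)

30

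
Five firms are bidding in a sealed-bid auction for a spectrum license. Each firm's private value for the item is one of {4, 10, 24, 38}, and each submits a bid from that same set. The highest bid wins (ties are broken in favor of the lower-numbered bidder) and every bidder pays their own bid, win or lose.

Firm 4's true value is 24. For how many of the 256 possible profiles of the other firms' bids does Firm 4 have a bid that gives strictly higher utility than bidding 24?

234

Others bid (4, 4, 4, 4): truth gives 0; bid 10 gives 14 > 0. Violating.
Others bid (4, 4, 4, 10): truth gives 0; bid 10 gives 14 > 0. Violating.
Others bid (4, 4, 4, 38): truth gives -24; bid 4 gives -4 > -24. Violating.
Others bid (4, 4, 10, 38): truth gives -24; bid 4 gives -4 > -24. Violating.
Others bid (4, 4, 4, 24): truth gives 0; no alternative beats it.
Others bid (4, 4, 10, 4): truth gives 0; no alternative beats it.
(Checking all 256 profiles: 234 have a profitable deviation, 22 do not.)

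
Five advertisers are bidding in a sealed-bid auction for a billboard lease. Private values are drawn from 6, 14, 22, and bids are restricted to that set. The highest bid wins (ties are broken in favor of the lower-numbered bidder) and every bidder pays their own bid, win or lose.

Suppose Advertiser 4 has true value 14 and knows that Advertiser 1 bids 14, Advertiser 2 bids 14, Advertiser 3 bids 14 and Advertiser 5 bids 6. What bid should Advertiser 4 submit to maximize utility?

6

Bid 6: loses but pays 6, utility -6.
Bid 14: loses but pays 14, utility -14.
Bid 22: wins, pays 22, utility 14 - 22 = -8.
The best choice is 6 with utility -6.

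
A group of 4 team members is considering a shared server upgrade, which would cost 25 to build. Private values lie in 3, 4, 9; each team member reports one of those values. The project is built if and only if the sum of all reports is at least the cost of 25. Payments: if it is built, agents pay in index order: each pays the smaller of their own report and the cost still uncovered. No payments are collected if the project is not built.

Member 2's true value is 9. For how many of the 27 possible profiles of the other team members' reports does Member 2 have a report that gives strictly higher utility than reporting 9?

7

Others report (3, 9, 9): truth gives 0; report 4 gives 5 > 0. Violating.
Others report (4, 9, 9): truth gives 0; report 3 gives 6 > 0. Violating.
Others report (9, 3, 9): truth gives 0; report 4 gives 5 > 0. Violating.
Others report (9, 4, 9): truth gives 0; report 3 gives 6 > 0. Violating.
Others report (3, 3, 3): truth gives 0; no alternative beats it.
Others report (3, 3, 4): truth gives 0; no alternative beats it.
(Checking all 27 profiles: 7 have a profitable deviation, 20 do not.)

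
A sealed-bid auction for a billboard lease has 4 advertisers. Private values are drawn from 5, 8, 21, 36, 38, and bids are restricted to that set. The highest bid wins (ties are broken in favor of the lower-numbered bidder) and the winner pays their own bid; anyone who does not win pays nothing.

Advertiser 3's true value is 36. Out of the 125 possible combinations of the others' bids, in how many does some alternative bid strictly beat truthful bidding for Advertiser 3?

12

Others bid (5, 5, 5): truth gives 0; bid 8 gives 28 > 0. Violating.
Others bid (5, 5, 8): truth gives 0; bid 8 gives 28 > 0. Violating.
Others bid (5, 5, 21): truth gives 0; bid 21 gives 15 > 0. Violating.
Others bid (5, 8, 5): truth gives 0; bid 21 gives 15 > 0. Violating.
Others bid (5, 5, 36): truth gives 0; no alternative beats it.
Others bid (5, 5, 38): truth gives 0; no alternative beats it.
(Checking all 125 profiles: 12 have a profitable deviation, 113 do not.)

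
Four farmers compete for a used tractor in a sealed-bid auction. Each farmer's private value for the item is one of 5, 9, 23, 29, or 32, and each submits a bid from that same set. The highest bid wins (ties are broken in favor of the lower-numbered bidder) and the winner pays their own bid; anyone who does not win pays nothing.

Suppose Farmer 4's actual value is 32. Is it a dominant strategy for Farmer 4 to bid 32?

Consider the case where Farmer 1 bids 5, Farmer 2 bids 5 and Farmer 3 bids 5.
Truthful bid 32: wins, pays 32, utility 32 - 32 = 0.
Bid 9 instead: wins, pays 9, utility 32 - 9 = 23.
Since 23 > 0, bidding 9 is strictly better here, so truthful bidding is not dominant.

No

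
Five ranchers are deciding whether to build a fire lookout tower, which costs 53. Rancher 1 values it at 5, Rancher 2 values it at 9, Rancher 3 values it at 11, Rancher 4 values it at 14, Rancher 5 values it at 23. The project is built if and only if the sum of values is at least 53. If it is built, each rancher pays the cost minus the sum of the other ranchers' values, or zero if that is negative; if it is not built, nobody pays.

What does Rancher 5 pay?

14

Total value 62 ≥ cost 53, so the project is built.
The other ranchers' values sum to 39.
Cost minus that sum is 53 - 39 = 14.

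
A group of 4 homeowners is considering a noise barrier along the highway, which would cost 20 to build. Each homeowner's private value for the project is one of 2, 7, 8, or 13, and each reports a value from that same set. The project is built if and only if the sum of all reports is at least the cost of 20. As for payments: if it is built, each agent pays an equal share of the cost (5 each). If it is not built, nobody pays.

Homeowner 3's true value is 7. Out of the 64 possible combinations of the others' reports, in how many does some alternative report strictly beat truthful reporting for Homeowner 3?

Others report (2, 2, 7): truth gives 0; report 13 gives 2 > 0. Violating.
Others report (2, 2, 8): truth gives 0; report 8 gives 2 > 0. Violating.
Others report (2, 7, 2): truth gives 0; report 13 gives 2 > 0. Violating.
Others report (2, 8, 2): truth gives 0; report 8 gives 2 > 0. Violating.
Others report (2, 2, 2): truth gives 0; no alternative beats it.
Others report (2, 2, 13): truth gives 2; no alternative beats it.
(Checking all 64 profiles: 6 have a profitable deviation, 58 do not.)

6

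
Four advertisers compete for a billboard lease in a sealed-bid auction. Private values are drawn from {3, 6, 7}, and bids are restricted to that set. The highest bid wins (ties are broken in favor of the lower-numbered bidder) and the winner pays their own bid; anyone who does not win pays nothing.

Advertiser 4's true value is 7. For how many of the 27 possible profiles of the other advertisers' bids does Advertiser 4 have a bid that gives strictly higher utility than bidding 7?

Others bid (3, 3, 3): truth gives 0; bid 6 gives 1 > 0. Violating.
Others bid (3, 3, 6): truth gives 0; no alternative beats it.
Others bid (3, 3, 7): truth gives 0; no alternative beats it.
(Checking all 27 profiles: 1 has a profitable deviation, 26 do not.)

1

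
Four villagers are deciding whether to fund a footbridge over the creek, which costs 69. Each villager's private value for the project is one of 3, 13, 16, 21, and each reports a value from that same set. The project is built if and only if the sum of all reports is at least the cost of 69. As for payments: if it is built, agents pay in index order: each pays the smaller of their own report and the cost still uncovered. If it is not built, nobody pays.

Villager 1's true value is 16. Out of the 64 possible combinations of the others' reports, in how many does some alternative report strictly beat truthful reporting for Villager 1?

Others report (16, 21, 21): truth gives 0; report 13 gives 3 > 0. Violating.
Others report (21, 16, 21): truth gives 0; report 13 gives 3 > 0. Violating.
Others report (21, 21, 16): truth gives 0; report 13 gives 3 > 0. Violating.
Others report (21, 21, 21): truth gives 0; report 13 gives 3 > 0. Violating.
Others report (3, 3, 3): truth gives 0; no alternative beats it.
Others report (3, 3, 13): truth gives 0; no alternative beats it.
(Checking all 64 profiles: 4 have a profitable deviation, 60 do not.)

4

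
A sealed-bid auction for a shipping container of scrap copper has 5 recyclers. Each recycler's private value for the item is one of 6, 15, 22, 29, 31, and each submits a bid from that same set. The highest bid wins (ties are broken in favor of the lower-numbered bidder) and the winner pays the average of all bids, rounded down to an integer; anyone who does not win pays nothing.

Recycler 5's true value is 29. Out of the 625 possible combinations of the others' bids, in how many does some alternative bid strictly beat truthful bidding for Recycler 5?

190

Others bid (6, 6, 6, 6): truth gives 19; bid 15 gives 22 > 19. Violating.
Others bid (6, 6, 6, 15): truth gives 17; bid 22 gives 18 > 17. Violating.
Others bid (6, 6, 6, 29): truth gives 0; bid 31 gives 14 > 0. Violating.
Others bid (6, 6, 15, 6): truth gives 17; bid 22 gives 18 > 17. Violating.
Others bid (6, 6, 6, 22): truth gives 16; no alternative beats it.
Others bid (6, 6, 6, 31): truth gives 0; no alternative beats it.
(Checking all 625 profiles: 190 have a profitable deviation, 435 do not.)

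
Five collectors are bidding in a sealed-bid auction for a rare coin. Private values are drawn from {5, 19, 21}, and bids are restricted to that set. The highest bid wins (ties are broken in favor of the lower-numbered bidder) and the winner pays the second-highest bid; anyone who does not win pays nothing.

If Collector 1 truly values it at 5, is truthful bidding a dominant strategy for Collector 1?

Yes

Check each profile of the others' bids and compare truth against every alternative bid.
Others bid (5, 5, 5, 19): truth gives 0, best alternative gives -14.
Others bid (5, 5, 19, 5): truth gives 0, best alternative gives -14.
Others bid (5, 5, 19, 19): truth gives 0, best alternative gives -14.
Others bid (5, 19, 5, 5): truth gives 0, best alternative gives -14.
Others bid (5, 19, 5, 19): truth gives 0, best alternative gives -14.
Others bid (5, 19, 19, 5): truth gives 0, best alternative gives -14.
(Remaining 75 profiles checked similarly; truth is weakly best in each.)
In every case the truthful bid is at least as good as any alternative, so it is a dominant strategy.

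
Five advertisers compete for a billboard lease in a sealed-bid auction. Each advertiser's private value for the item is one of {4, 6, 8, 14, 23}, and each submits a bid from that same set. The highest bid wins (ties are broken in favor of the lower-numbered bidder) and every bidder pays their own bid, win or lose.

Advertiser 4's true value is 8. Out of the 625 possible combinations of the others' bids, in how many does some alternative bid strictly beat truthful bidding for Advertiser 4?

Others bid (4, 4, 4, 4): truth gives 0; bid 6 gives 2 > 0. Violating.
Others bid (4, 4, 4, 6): truth gives 0; bid 6 gives 2 > 0. Violating.
Others bid (4, 4, 4, 14): truth gives -8; bid 4 gives -4 > -8. Violating.
Others bid (4, 4, 4, 23): truth gives -8; bid 4 gives -4 > -8. Violating.
Others bid (4, 4, 4, 8): truth gives 0; no alternative beats it.
Others bid (4, 4, 6, 4): truth gives 0; no alternative beats it.
(Checking all 625 profiles: 603 have a profitable deviation, 22 do not.)

603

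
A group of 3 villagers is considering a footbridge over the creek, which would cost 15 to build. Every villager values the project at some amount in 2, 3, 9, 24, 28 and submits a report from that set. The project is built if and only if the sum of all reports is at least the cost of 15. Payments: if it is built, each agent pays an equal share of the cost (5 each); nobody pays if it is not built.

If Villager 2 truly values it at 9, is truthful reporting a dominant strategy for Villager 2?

No

Consider the case where Villager 1 reports 2 and Villager 3 reports 2.
Truthful report 9: project not built, utility 0.
Report 24 instead: project built, pays 5, utility 9 - 5 = 4.
Since 4 > 0, reporting 24 is strictly better here, so truthful reporting is not dominant.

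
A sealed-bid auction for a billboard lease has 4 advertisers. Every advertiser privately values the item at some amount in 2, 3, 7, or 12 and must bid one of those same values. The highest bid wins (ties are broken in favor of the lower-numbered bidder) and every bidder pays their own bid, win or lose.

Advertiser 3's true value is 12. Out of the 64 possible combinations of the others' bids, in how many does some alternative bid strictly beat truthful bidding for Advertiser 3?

Others bid (2, 2, 2): truth gives 0; bid 3 gives 9 > 0. Violating.
Others bid (2, 2, 3): truth gives 0; bid 3 gives 9 > 0. Violating.
Others bid (2, 2, 7): truth gives 0; bid 7 gives 5 > 0. Violating.
Others bid (2, 3, 2): truth gives 0; bid 7 gives 5 > 0. Violating.
Others bid (2, 2, 12): truth gives 0; no alternative beats it.
Others bid (2, 3, 12): truth gives 0; no alternative beats it.
(Checking all 64 profiles: 40 have a profitable deviation, 24 do not.)

40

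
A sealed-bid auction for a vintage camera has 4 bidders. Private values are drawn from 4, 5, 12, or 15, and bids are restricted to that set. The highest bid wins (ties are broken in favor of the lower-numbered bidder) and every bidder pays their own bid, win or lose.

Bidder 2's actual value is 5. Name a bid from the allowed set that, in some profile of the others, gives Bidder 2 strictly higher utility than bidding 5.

Suppose Bidder 1 bids 4, Bidder 3 bids 4 and Bidder 4 bids 12.
Bid 5: loses but pays 5, utility -5.
Bid 4: loses but pays 4, utility -4.
So bidding 4 beats truth here (-4 > -5).

4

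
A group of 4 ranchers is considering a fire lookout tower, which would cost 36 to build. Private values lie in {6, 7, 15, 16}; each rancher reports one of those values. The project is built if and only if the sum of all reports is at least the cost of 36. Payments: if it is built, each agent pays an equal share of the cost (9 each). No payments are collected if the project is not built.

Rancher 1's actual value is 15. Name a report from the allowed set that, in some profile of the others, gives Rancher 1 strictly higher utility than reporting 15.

16

Suppose Rancher 2 reports 6, Rancher 3 reports 7 and Rancher 4 reports 7.
Report 15: project not built, utility 0.
Report 16: project built, pays 9, utility 15 - 9 = 6.
So reporting 16 beats truth here (6 > 0).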